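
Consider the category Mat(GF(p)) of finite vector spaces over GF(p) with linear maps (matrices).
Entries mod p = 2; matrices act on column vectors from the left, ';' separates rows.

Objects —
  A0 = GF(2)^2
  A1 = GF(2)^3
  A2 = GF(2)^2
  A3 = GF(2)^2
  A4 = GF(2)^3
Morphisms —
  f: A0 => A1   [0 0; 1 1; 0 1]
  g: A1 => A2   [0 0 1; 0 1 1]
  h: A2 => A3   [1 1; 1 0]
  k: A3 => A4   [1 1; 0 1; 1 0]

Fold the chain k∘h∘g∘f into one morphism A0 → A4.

Answer: [1 0; 0 1; 1 1]

Trace:
  e0=[1,0] f=>[0,1,0] g=>[0,1] h=>[1,0] k=>[1,0,1]
  e1=[0,1] f=>[0,1,1] g=>[1,0] h=>[1,1] k=>[0,1,1]
⟦path⟧: [1 0; 0 1; 1 1]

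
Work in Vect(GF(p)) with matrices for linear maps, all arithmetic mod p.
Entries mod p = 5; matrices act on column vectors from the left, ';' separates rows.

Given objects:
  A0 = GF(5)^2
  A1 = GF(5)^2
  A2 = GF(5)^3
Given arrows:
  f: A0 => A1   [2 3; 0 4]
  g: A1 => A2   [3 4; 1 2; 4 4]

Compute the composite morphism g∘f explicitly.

Answer: [1 0; 2 1; 3 3]

Trace:
  e0=⟨1,0⟩ f=>⟨2,0⟩ g=>⟨1,2,3⟩
  e1=⟨0,1⟩ f=>⟨3,4⟩ g=>⟨0,1,3⟩
result: [1 0; 2 1; 3 3]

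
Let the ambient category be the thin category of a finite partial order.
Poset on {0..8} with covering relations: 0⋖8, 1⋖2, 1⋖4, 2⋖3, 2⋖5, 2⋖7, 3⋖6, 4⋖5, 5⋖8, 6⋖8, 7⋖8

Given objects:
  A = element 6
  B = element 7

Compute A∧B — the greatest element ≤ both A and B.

Common predecessors of 6,7: {1,2}
  1 ⊑ 2
  2 ⊑ 2
glb = 2

Answer: A∧B = 2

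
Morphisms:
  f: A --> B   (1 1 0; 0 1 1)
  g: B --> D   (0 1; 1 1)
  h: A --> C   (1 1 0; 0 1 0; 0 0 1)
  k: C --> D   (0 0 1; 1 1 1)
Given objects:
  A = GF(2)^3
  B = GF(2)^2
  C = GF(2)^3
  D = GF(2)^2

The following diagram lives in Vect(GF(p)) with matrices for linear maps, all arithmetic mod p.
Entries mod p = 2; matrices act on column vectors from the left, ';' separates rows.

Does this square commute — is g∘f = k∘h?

Path 1 = f;g:
  e0=(1,0,0) f-->(1,0) g-->(0,1)
  e1=(0,1,0) f-->(1,1) g-->(1,0)
  e2=(0,0,1) f-->(0,1) g-->(1,1)
  composite₁ = (0 1 1; 1 0 1)
Path 2 = h;k:
  e0=(1,0,0) h-->(1,0,0) k-->(0,1)
  e1=(0,1,0) h-->(1,1,0) k-->(0,0)
  e2=(0,0,1) h-->(0,0,1) k-->(1,1)
  composite₂ = (0 0 1; 1 0 1)
Equal? distinct morphisms ✗

Answer: DOES NOT COMMUTE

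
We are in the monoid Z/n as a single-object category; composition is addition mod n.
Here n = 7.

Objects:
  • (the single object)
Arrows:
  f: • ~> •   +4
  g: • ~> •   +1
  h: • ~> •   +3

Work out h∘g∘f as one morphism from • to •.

Answer: +1

Work:
  0 +4≡4 +1≡5 +3≡1  (mod 7)
composite: +1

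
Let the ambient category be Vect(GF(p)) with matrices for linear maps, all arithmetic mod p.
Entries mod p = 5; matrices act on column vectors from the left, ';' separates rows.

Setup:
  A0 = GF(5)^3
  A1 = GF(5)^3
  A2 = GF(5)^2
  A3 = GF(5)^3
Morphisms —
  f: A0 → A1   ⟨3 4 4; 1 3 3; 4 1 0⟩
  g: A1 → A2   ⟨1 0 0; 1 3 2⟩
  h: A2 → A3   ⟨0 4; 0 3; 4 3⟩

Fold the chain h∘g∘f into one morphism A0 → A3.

Answer: ⟨1 0 2; 2 0 4; 4 1 0⟩

Derivation:
  e0=⟨1,0,0⟩ f→⟨3,1,4⟩ g→⟨3,4⟩ h→⟨1,2,4⟩
  e1=⟨0,1,0⟩ f→⟨4,3,1⟩ g→⟨4,0⟩ h→⟨0,0,1⟩
  e2=⟨0,0,1⟩ f→⟨4,3,0⟩ g→⟨4,3⟩ h→⟨2,4,0⟩
result: ⟨1 0 2; 2 0 4; 4 1 0⟩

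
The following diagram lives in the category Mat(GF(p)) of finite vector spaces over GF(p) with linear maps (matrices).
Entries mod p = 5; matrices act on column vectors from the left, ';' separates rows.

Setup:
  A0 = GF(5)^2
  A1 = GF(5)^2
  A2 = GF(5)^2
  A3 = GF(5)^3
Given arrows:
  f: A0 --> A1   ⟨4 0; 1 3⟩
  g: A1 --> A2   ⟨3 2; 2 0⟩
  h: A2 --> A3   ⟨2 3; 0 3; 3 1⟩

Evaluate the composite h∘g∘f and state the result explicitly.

Answer: ⟨2 2; 4 0; 0 3⟩

Derivation:
  e0=⟨1,0⟩ f-->⟨4,1⟩ g-->⟨4,3⟩ h-->⟨2,4,0⟩
  e1=⟨0,1⟩ f-->⟨0,3⟩ g-->⟨1,0⟩ h-->⟨2,0,3⟩
composite: ⟨2 2; 4 0; 0 3⟩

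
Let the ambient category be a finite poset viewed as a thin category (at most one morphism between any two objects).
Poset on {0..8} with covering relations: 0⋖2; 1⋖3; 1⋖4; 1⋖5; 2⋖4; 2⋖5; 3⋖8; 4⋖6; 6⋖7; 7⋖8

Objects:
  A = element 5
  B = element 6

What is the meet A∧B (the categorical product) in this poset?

Common predecessors of 5,6: {0,1,2}
  maximal lower bounds 1 and 2 are incomparable: neither 1≤2 nor 2≤1
→ no greatest lower bound exists

Answer: NO MEET EXISTS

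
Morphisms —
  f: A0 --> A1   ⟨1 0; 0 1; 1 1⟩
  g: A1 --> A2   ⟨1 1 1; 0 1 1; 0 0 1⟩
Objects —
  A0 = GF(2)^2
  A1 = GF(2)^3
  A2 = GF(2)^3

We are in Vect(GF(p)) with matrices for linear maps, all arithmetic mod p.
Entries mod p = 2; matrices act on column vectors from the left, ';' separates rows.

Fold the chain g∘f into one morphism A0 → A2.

Answer: ⟨0 0; 1 0; 1 1⟩

Derivation:
  e0=⟨1,0⟩ f-->⟨1,0,1⟩ g-->⟨0,1,1⟩
  e1=⟨0,1⟩ f-->⟨0,1,1⟩ g-->⟨0,0,1⟩
result: ⟨0 0; 1 0; 1 1⟩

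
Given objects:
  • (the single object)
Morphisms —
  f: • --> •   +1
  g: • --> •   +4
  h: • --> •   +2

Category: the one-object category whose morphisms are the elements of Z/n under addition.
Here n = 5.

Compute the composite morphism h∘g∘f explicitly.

  0 +1≡1 +4≡0 +2≡2  (mod 5)
composite: +2

Answer: +2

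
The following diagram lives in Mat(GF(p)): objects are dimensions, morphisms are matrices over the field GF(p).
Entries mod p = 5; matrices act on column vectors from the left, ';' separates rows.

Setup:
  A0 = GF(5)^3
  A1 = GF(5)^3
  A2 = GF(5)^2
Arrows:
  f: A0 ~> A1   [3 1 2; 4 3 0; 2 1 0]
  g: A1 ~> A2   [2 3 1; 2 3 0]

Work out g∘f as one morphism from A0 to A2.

  e0=⟨1,0,0⟩ f~>⟨3,4,2⟩ g~>⟨0,3⟩
  e1=⟨0,1,0⟩ f~>⟨1,3,1⟩ g~>⟨2,1⟩
  e2=⟨0,0,1⟩ f~>⟨2,0,0⟩ g~>⟨4,4⟩
⟦path⟧: [0 2 4; 3 1 4]

Answer: [0 2 4; 3 1 4]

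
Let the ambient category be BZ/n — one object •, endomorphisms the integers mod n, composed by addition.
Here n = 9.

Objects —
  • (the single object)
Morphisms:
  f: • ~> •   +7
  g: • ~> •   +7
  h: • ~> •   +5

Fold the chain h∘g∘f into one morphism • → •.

  0 +7≡7 +7≡5 +5≡1  (mod 9)
composite: +1

Answer: +1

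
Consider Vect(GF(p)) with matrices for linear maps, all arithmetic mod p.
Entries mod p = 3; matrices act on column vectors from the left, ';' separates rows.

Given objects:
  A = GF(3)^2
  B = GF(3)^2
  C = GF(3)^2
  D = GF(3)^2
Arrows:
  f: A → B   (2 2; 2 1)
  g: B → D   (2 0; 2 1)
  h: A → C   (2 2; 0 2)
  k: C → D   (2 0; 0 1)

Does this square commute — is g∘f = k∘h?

Answer: COMMUTES

Work:
Path 1 = f;g:
  e0=⟨1,0⟩ f→⟨2,2⟩ g→⟨1,0⟩
  e1=⟨0,1⟩ f→⟨2,1⟩ g→⟨1,2⟩
  ⟦path⟧₁ = (1 1; 0 2)
Path 2 = h;k:
  e0=⟨1,0⟩ h→⟨2,0⟩ k→⟨1,0⟩
  e1=⟨0,1⟩ h→⟨2,2⟩ k→⟨1,2⟩
  ⟦path⟧₂ = (1 1; 0 2)
Equal? same morphism ✓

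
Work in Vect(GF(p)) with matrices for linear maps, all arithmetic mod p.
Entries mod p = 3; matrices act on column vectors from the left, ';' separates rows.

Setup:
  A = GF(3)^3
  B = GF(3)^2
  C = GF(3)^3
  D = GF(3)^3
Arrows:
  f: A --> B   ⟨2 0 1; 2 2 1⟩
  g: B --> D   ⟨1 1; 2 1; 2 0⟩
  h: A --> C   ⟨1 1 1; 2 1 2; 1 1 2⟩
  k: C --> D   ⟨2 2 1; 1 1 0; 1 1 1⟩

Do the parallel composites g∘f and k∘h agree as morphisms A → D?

Answer: COMMUTES

Work:
1) trace f;g:
  e0=[1,0,0] f-->[2,2] g-->[1,0,1]
  e1=[0,1,0] f-->[0,2] g-->[2,2,0]
  e2=[0,0,1] f-->[1,1] g-->[2,0,2]
  result₁ = ⟨1 2 2; 0 2 0; 1 0 2⟩
2) trace h;k:
  e0=[1,0,0] h-->[1,2,1] k-->[1,0,1]
  e1=[0,1,0] h-->[1,1,1] k-->[2,2,0]
  e2=[0,0,1] h-->[1,2,2] k-->[2,0,2]
  result₂ = ⟨1 2 2; 0 2 0; 1 0 2⟩
Equal? same morphism ✓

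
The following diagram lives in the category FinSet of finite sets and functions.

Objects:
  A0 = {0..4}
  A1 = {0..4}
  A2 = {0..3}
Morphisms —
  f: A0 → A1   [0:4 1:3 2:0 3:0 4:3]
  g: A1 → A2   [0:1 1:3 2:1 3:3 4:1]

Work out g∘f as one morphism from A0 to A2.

  0 f→4 g→1
  1 f→3 g→3
  2 f→0 g→1
  3 f→0 g→1
  4 f→3 g→3
result: [0:1 1:3 2:1 3:1 4:3]

Answer: [0:1 1:3 2:1 3:1 4:3]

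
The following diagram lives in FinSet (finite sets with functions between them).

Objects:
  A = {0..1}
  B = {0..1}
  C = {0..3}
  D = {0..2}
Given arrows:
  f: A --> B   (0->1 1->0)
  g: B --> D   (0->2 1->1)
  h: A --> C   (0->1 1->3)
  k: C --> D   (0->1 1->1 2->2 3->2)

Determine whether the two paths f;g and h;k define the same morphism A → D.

Answer: COMMUTES

Derivation:
1) trace f;g:
  0 f-->1 g-->1
  1 f-->0 g-->2
  composite₁ = (0->1 1->2)
2) trace h;k:
  0 h-->1 k-->1
  1 h-->3 k-->2
  composite₂ = (0->1 1->2)
Equal? same morphism ✓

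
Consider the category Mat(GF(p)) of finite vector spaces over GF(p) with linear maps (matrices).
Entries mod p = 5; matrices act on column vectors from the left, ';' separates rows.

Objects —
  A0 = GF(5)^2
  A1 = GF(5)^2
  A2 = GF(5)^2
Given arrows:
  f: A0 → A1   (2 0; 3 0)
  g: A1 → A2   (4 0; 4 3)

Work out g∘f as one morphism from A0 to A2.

Answer: (3 0; 2 0)

Work:
  e0=⟨1,0⟩ f→⟨2,3⟩ g→⟨3,2⟩
  e1=⟨0,1⟩ f→⟨0,0⟩ g→⟨0,0⟩
composite: (3 0; 2 0)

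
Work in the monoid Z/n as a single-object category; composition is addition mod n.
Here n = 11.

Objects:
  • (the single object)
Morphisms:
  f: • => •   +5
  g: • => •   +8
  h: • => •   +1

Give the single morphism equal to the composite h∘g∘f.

  0 +5≡5 +8≡2 +1≡3  (mod 11)
composite: +3

Answer: +3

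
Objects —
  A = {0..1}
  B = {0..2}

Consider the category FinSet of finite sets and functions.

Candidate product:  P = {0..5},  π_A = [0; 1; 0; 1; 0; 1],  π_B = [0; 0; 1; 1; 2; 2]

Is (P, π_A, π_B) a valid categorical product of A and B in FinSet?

Answer: VALID PRODUCT

Trace:
|A|·|B| = 2·3 = 6;  |P| = 6
Check the pairing map k ↦ (π_A(k), π_B(k)):
  0 : (0,0)
  1 : (1,0)
  2 : (0,1)
  3 : (1,1)
  4 : (0,2)
  5 : (1,2)
distinct pairs in image: 6 / 6 needed
  → bijection onto A×B; projections well-typed.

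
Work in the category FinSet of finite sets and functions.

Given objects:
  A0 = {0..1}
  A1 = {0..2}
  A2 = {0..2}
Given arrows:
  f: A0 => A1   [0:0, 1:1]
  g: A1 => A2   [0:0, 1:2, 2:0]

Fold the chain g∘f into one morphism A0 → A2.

  0 f=>0 g=>0
  1 f=>1 g=>2
result: [0:0, 1:2]

Answer: [0:0, 1:2]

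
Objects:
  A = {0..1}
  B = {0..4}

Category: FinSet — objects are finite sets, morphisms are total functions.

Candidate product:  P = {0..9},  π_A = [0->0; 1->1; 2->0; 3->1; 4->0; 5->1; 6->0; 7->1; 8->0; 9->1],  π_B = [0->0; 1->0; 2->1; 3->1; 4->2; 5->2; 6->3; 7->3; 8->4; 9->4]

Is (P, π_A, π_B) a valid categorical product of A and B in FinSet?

|A|·|B| = 2·5 = 10;  |P| = 10
Check the pairing map k ↦ (π_A(k), π_B(k)):
  0 -> (0,0)
  1 -> (1,0)
  2 -> (0,1)
  3 -> (1,1)
  4 -> (0,2)
  5 -> (1,2)
  6 -> (0,3)
  7 -> (1,3)
  8 -> (0,4)
  9 -> (1,4)
distinct pairs in image: 10 / 10 needed
  → bijection onto A×B; projections well-typed.

Answer: VALID PRODUCT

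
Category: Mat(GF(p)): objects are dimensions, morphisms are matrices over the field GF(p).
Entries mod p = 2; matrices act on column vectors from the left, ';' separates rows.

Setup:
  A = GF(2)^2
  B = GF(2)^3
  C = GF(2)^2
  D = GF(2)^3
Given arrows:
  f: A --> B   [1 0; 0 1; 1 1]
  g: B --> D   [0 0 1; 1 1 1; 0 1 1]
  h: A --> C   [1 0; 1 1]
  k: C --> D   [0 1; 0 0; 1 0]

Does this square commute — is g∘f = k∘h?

Path 1 = f;g:
  e0=(1,0) f-->(1,0,1) g-->(1,0,1)
  e1=(0,1) f-->(0,1,1) g-->(1,0,0)
  ⟦path⟧₁ = [1 1; 0 0; 1 0]
Path 2 = h;k:
  e0=(1,0) h-->(1,1) k-->(1,0,1)
  e1=(0,1) h-->(0,1) k-->(1,0,0)
  ⟦path⟧₂ = [1 1; 0 0; 1 0]
Equal? same morphism ✓

Answer: COMMUTES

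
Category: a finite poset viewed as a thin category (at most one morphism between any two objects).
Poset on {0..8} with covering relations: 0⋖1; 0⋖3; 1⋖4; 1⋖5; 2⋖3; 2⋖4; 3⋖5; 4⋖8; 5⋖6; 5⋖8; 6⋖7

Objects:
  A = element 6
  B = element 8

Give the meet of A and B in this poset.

Answer: A∧B = 5

Work:
Common predecessors of 6,8: {0,1,2,3,5}
  0 ⊑ 5
  1 ⊑ 5
  2 ⊑ 5
  3 ⊑ 5
  5 ⊑ 5
glb = 5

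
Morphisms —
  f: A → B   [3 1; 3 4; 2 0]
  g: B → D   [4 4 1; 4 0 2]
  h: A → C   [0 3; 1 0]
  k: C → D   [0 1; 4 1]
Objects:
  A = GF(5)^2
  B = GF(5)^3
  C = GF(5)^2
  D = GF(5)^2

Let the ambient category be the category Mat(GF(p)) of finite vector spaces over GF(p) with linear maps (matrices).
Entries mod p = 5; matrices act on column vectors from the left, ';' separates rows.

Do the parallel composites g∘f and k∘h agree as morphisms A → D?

Answer: DOES NOT COMMUTE

Trace:
1) trace f;g:
  e0=⟨1,0⟩ f→⟨3,3,2⟩ g→⟨1,1⟩
  e1=⟨0,1⟩ f→⟨1,4,0⟩ g→⟨0,4⟩
  composite₁ = [1 0; 1 4]
2) trace h;k:
  e0=⟨1,0⟩ h→⟨0,1⟩ k→⟨1,1⟩
  e1=⟨0,1⟩ h→⟨3,0⟩ k→⟨0,2⟩
  composite₂ = [1 0; 1 2]
Equal? differ; not commutative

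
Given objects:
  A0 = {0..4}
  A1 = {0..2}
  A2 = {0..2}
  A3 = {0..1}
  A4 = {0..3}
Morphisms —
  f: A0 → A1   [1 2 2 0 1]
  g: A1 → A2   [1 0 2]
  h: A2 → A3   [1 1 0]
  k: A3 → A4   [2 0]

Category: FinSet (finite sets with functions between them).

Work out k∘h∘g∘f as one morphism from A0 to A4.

  0 f→1 g→0 h→1 k→0
  1 f→2 g→2 h→0 k→2
  2 f→2 g→2 h→0 k→2
  3 f→0 g→1 h→1 k→0
  4 f→1 g→0 h→1 k→0
result: [0 2 2 0 0]

Answer: [0 2 2 0 0]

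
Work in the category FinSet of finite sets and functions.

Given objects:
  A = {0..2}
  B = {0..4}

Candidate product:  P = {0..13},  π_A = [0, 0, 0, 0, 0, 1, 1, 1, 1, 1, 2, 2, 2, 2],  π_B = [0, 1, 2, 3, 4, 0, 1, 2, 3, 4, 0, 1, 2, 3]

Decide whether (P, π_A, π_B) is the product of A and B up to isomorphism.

|A|·|B| = 3·5 = 15;  |P| = 14
  → cardinalities differ; no bijection possible.

Answer: NOT A VALID PRODUCT — |P|=14 ≠ |A|·|B|=15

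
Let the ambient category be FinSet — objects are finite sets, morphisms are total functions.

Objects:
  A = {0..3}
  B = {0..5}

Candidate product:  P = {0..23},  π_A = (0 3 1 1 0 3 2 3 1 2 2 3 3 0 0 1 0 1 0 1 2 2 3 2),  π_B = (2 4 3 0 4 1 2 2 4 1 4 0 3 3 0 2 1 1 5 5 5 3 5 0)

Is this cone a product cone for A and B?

Answer: VALID PRODUCT

Trace:
|A|·|B| = 4·6 = 24;  |P| = 24
Check the pairing map k ↦ (π_A(k), π_B(k)):
  0 ↦ (0,2)
  1 ↦ (3,4)
  2 ↦ (1,3)
  3 ↦ (1,0)
  4 ↦ (0,4)
  5 ↦ (3,1)
  6 ↦ (2,2)
  7 ↦ (3,2)
  8 ↦ (1,4)
  9 ↦ (2,1)
  10 ↦ (2,4)
  11 ↦ (3,0)
  12 ↦ (3,3)
  13 ↦ (0,3)
  14 ↦ (0,0)
  15 ↦ (1,2)
  16 ↦ (0,1)
  17 ↦ (1,1)
  18 ↦ (0,5)
  19 ↦ (1,5)
  20 ↦ (2,5)
  21 ↦ (2,3)
  22 ↦ (3,5)
  23 ↦ (2,0)
distinct pairs in image: 24 / 24 needed
  → bijection onto A×B; projections well-typed.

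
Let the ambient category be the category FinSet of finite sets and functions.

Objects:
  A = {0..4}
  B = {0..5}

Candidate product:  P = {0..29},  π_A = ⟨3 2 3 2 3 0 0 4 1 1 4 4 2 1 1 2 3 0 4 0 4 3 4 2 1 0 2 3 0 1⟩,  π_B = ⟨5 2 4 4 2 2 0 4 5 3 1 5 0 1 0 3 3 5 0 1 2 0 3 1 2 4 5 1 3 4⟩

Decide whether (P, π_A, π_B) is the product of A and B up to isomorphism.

|A|·|B| = 5·6 = 30;  |P| = 30
Check the pairing map k ↦ (π_A(k), π_B(k)):
  0 ↦ (3,5)
  1 ↦ (2,2)
  2 ↦ (3,4)
  3 ↦ (2,4)
  4 ↦ (3,2)
  5 ↦ (0,2)
  6 ↦ (0,0)
  7 ↦ (4,4)
  8 ↦ (1,5)
  9 ↦ (1,3)
  10 ↦ (4,1)
  11 ↦ (4,5)
  12 ↦ (2,0)
  13 ↦ (1,1)
  14 ↦ (1,0)
  15 ↦ (2,3)
  16 ↦ (3,3)
  17 ↦ (0,5)
  18 ↦ (4,0)
  19 ↦ (0,1)
  20 ↦ (4,2)
  21 ↦ (3,0)
  22 ↦ (4,3)
  23 ↦ (2,1)
  24 ↦ (1,2)
  25 ↦ (0,4)
  26 ↦ (2,5)
  27 ↦ (3,1)
  28 ↦ (0,3)
  29 ↦ (1,4)
distinct pairs in image: 30 / 30 needed
  → bijection onto A×B; projections well-typed.

Answer: VALID PRODUCT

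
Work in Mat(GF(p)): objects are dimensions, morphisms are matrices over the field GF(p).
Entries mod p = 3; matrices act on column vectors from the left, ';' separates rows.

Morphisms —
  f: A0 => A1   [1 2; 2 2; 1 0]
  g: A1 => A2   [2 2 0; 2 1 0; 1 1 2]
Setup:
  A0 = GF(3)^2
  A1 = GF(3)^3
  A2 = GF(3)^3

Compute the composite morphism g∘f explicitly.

Answer: [0 2; 1 0; 2 1]

Work:
  e0=(1,0) f=>(1,2,1) g=>(0,1,2)
  e1=(0,1) f=>(2,2,0) g=>(2,0,1)
composite: [0 2; 1 0; 2 1]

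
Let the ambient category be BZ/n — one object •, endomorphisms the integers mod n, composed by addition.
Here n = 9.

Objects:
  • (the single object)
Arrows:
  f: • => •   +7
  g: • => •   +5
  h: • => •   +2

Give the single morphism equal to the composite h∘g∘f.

Answer: +5

Derivation:
  0 +7≡7 +5≡3 +2≡5  (mod 9)
⟦path⟧: +5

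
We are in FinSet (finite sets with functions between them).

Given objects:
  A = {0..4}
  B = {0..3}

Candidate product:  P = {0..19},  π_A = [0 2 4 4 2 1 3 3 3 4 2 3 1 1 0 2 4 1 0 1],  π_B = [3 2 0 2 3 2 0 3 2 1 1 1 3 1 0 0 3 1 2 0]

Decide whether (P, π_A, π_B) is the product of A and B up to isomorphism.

|A|·|B| = 5·4 = 20;  |P| = 20
Check the pairing map k ↦ (π_A(k), π_B(k)):
  0 ↦ (0,3)
  1 ↦ (2,2)
  2 ↦ (4,0)
  3 ↦ (4,2)
  4 ↦ (2,3)
  5 ↦ (1,2)
  6 ↦ (3,0)
  7 ↦ (3,3)
  8 ↦ (3,2)
  9 ↦ (4,1)
  10 ↦ (2,1)
  11 ↦ (3,1)
  12 ↦ (1,3)
  13 ↦ (1,1)
  14 ↦ (0,0)
  15 ↦ (2,0)
  16 ↦ (4,3)
  17 ↦ (1,1)  ✗ repeats pair of k=13
  18 ↦ (0,2)
  19 ↦ (1,0)
distinct pairs in image: 19 / 20 needed
  → (1,1) hit at k=13 and k=17

Answer: NOT A VALID PRODUCT — duplicate pair at indices 17,13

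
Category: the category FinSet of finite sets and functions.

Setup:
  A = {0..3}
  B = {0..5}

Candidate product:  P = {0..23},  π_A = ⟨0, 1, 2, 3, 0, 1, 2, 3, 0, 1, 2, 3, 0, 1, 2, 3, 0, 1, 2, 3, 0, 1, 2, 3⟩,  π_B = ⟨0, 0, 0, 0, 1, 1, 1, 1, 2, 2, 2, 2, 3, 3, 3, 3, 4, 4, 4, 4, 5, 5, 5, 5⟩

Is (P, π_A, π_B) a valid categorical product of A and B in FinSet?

|A|·|B| = 4·6 = 24;  |P| = 24
Check the pairing map k ↦ (π_A(k), π_B(k)):
  0 ↦ (0,0)
  1 ↦ (1,0)
  2 ↦ (2,0)
  3 ↦ (3,0)
  4 ↦ (0,1)
  5 ↦ (1,1)
  6 ↦ (2,1)
  7 ↦ (3,1)
  8 ↦ (0,2)
  9 ↦ (1,2)
  10 ↦ (2,2)
  11 ↦ (3,2)
  12 ↦ (0,3)
  13 ↦ (1,3)
  14 ↦ (2,3)
  15 ↦ (3,3)
  16 ↦ (0,4)
  17 ↦ (1,4)
  18 ↦ (2,4)
  19 ↦ (3,4)
  20 ↦ (0,5)
  21 ↦ (1,5)
  22 ↦ (2,5)
  23 ↦ (3,5)
distinct pairs in image: 24 / 24 needed
  → bijection onto A×B; projections well-typed.

Answer: VALID PRODUCT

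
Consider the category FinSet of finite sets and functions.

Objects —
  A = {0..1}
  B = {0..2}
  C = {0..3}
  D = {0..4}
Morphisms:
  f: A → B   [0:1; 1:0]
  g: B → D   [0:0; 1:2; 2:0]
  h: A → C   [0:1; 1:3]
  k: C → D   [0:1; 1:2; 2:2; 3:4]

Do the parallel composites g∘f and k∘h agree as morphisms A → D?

Answer: DOES NOT COMMUTE

Trace:
1) trace f;g:
  0 f→1 g→2
  1 f→0 g→0
  result₁ = [0:2; 1:0]
2) trace h;k:
  0 h→1 k→2
  1 h→3 k→4
  result₂ = [0:2; 1:4]
Equal? differ; not commutative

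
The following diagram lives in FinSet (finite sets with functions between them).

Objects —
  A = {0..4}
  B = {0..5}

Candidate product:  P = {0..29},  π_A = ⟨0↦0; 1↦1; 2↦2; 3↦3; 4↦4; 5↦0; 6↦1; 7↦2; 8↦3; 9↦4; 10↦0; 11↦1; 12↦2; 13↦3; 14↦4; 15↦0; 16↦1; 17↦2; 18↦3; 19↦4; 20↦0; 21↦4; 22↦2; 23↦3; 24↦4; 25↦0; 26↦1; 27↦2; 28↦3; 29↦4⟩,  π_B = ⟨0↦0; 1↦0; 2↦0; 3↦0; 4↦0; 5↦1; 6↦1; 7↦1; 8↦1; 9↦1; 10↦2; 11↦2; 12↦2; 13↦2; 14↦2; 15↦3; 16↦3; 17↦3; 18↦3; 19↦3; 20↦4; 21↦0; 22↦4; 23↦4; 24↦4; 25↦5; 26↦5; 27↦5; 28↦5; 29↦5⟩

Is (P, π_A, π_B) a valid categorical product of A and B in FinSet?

Answer: NOT A VALID PRODUCT — duplicate pair at indices 4,21

Trace:
|A|·|B| = 5·6 = 30;  |P| = 30
Check the pairing map k ↦ (π_A(k), π_B(k)):
  0 ↦ (0,0)
  1 ↦ (1,0)
  2 ↦ (2,0)
  3 ↦ (3,0)
  4 ↦ (4,0)
  5 ↦ (0,1)
  6 ↦ (1,1)
  7 ↦ (2,1)
  8 ↦ (3,1)
  9 ↦ (4,1)
  10 ↦ (0,2)
  11 ↦ (1,2)
  12 ↦ (2,2)
  13 ↦ (3,2)
  14 ↦ (4,2)
  15 ↦ (0,3)
  16 ↦ (1,3)
  17 ↦ (2,3)
  18 ↦ (3,3)
  19 ↦ (4,3)
  20 ↦ (0,4)
  21 ↦ (4,0)  ✗ repeats pair of k=4
  22 ↦ (2,4)
  23 ↦ (3,4)
  24 ↦ (4,4)
  25 ↦ (0,5)
  26 ↦ (1,5)
  27 ↦ (2,5)
  28 ↦ (3,5)
  29 ↦ (4,5)
distinct pairs in image: 29 / 30 needed
  → (4,0) hit at k=4 and k=21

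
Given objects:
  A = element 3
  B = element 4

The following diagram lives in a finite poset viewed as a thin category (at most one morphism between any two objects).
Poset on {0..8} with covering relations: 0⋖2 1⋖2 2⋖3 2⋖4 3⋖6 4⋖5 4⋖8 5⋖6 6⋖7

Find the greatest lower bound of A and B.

{x : x⊑A ∧ x⊑B} = {0,1,2}  (A=3, B=4)
  0 ⊑ 2
  1 ⊑ 2
  2 ⊑ 2
glb = 2

Answer: A∧B = 2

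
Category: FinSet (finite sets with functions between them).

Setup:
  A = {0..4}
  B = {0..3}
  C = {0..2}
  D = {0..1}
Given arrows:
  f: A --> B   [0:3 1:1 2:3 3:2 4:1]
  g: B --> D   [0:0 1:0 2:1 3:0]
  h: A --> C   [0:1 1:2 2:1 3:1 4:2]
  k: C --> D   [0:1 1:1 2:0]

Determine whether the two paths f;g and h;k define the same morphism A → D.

Path 1 = f;g:
  0 f-->3 g-->0
  1 f-->1 g-->0
  2 f-->3 g-->0
  3 f-->2 g-->1
  4 f-->1 g-->0
  result₁ = [0:0 1:0 2:0 3:1 4:0]
Path 2 = h;k:
  0 h-->1 k-->1
  1 h-->2 k-->0
  2 h-->1 k-->1
  3 h-->1 k-->1
  4 h-->2 k-->0
  result₂ = [0:1 1:0 2:1 3:1 4:0]
Equal? distinct morphisms ✗

Answer: DOES NOT COMMUTE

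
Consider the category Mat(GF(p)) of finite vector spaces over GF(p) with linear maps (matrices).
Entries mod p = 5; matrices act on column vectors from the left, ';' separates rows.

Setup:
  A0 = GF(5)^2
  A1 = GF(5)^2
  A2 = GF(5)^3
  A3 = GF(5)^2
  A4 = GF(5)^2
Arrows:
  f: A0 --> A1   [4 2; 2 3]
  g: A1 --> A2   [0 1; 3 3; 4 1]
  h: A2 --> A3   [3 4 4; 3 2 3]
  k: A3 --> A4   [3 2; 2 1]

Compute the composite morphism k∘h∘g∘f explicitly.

Answer: [2 3; 1 3]

Trace:
  e0=⟨1,0⟩ f-->⟨4,2⟩ g-->⟨2,3,3⟩ h-->⟨0,1⟩ k-->⟨2,1⟩
  e1=⟨0,1⟩ f-->⟨2,3⟩ g-->⟨3,0,1⟩ h-->⟨3,2⟩ k-->⟨3,3⟩
⟦path⟧: [2 3; 1 3]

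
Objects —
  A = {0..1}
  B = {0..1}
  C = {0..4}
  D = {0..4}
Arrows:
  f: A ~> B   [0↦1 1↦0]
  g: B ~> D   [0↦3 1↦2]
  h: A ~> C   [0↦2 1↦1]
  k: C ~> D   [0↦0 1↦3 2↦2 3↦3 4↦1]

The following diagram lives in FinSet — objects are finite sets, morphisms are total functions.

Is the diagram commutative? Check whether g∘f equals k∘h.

Answer: COMMUTES

Trace:
1) trace f;g:
  0 f~>1 g~>2
  1 f~>0 g~>3
  ⟦path⟧₁ = [0↦2 1↦3]
2) trace h;k:
  0 h~>2 k~>2
  1 h~>1 k~>3
  ⟦path⟧₂ = [0↦2 1↦3]
Equal? YES — commutes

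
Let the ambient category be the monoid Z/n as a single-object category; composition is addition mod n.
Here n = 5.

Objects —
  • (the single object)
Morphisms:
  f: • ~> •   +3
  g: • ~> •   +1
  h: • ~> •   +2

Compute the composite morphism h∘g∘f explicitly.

Answer: +1

Derivation:
  0 +3≡3 +1≡4 +2≡1  (mod 5)
composite: +1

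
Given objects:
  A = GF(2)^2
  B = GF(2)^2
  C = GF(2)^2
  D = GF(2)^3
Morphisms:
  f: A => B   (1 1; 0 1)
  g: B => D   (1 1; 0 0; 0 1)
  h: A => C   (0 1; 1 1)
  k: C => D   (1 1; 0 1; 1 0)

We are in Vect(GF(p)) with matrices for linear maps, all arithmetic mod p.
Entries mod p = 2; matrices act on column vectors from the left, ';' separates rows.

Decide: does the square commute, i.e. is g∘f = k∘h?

1) trace f;g:
  e0=[1,0] f=>[1,0] g=>[1,0,0]
  e1=[0,1] f=>[1,1] g=>[0,0,1]
  ⟦path⟧₁ = (1 0; 0 0; 0 1)
2) trace h;k:
  e0=[1,0] h=>[0,1] k=>[1,1,0]
  e1=[0,1] h=>[1,1] k=>[0,1,1]
  ⟦path⟧₂ = (1 0; 1 1; 0 1)
Equal? distinct morphisms ✗

Answer: DOES NOT COMMUTE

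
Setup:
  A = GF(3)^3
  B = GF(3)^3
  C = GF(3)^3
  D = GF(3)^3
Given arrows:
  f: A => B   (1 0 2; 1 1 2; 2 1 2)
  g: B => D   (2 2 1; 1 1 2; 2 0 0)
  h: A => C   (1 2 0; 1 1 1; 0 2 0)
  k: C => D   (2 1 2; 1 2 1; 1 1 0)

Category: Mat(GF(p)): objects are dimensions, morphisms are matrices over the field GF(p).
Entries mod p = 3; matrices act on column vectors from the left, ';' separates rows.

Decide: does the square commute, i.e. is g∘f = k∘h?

1) trace f;g:
  e0=(1,0,0) f=>(1,1,2) g=>(0,0,2)
  e1=(0,1,0) f=>(0,1,1) g=>(0,0,0)
  e2=(0,0,1) f=>(2,2,2) g=>(1,2,1)
  composite₁ = (0 0 1; 0 0 2; 2 0 1)
2) trace h;k:
  e0=(1,0,0) h=>(1,1,0) k=>(0,0,2)
  e1=(0,1,0) h=>(2,1,2) k=>(0,0,0)
  e2=(0,0,1) h=>(0,1,0) k=>(1,2,1)
  composite₂ = (0 0 1; 0 0 2; 2 0 1)
Equal? same morphism ✓

Answer: COMMUTES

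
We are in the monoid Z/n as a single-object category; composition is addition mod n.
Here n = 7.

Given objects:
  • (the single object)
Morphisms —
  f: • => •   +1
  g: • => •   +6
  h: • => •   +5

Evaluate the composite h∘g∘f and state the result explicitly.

  0 +1≡1 +6≡0 +5≡5  (mod 7)
composite: +5

Answer: +5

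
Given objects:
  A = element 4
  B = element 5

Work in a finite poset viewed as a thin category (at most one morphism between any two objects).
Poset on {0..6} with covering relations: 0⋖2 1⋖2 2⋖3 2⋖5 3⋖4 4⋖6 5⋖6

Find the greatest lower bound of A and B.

Common predecessors of 4,5: {0,1,2}
  0 ⊑ 2
  1 ⊑ 2
  2 ⊑ 2
glb = 2

Answer: A∧B = 2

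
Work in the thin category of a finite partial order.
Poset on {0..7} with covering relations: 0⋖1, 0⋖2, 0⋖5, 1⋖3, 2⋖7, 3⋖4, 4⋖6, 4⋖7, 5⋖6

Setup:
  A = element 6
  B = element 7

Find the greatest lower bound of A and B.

Lower bounds of A=6 and B=7: {0,1,3,4}
  0 ≤ 4
  1 ≤ 4
  3 ≤ 4
  4 ≤ 4
glb = 4

Answer: A∧B = 4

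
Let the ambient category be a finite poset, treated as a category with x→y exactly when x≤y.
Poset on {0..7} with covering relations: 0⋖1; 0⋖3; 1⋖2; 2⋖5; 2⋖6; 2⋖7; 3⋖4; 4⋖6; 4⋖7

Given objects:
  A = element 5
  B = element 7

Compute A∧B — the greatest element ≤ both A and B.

Answer: A∧B = 2

Trace:
Common predecessors of 5,7: {0,1,2}
  0 <= 2
  1 <= 2
  2 <= 2
glb = 2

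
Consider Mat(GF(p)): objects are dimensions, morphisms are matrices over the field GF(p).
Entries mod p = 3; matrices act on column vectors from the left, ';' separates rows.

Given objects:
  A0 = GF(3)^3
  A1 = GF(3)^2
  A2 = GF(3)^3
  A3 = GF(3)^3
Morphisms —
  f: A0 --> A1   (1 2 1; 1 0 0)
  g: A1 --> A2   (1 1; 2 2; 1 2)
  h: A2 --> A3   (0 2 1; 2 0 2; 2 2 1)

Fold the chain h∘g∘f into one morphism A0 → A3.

  e0=⟨1,0,0⟩ f-->⟨1,1⟩ g-->⟨2,1,0⟩ h-->⟨2,1,0⟩
  e1=⟨0,1,0⟩ f-->⟨2,0⟩ g-->⟨2,1,2⟩ h-->⟨1,2,2⟩
  e2=⟨0,0,1⟩ f-->⟨1,0⟩ g-->⟨1,2,1⟩ h-->⟨2,1,1⟩
⟦path⟧: (2 1 2; 1 2 1; 0 2 1)

Answer: (2 1 2; 1 2 1; 0 2 1)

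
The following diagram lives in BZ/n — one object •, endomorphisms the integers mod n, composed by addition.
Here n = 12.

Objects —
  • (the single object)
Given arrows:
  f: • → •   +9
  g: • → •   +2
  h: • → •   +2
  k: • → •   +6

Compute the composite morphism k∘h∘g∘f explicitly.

Answer: +7

Trace:
  0 +9≡9 +2≡11 +2≡1 +6≡7  (mod 12)
composite: +7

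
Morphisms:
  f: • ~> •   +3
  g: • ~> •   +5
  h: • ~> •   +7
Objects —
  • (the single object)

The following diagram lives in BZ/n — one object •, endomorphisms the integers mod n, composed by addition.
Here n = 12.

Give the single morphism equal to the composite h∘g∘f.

Answer: +3

Trace:
  0 +3≡3 +5≡8 +7≡3  (mod 12)
composite: +3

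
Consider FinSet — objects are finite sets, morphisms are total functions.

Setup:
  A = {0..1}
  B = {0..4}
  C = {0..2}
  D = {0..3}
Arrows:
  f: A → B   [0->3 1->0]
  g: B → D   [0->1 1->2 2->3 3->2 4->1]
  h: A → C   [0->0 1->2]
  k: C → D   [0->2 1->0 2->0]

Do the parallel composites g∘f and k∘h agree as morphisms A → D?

1) trace f;g:
  0 f→3 g→2
  1 f→0 g→1
  ⟦path⟧₁ = [0->2 1->1]
2) trace h;k:
  0 h→0 k→2
  1 h→2 k→0
  ⟦path⟧₂ = [0->2 1->0]
Equal? differ; not commutative

Answer: DOES NOT COMMUTE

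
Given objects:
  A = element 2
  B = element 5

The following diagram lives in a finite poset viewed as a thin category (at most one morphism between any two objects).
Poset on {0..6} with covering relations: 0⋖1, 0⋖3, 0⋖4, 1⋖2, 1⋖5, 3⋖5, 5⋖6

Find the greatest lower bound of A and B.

{x : x≤A ∧ x≤B} = {0,1}  (A=2, B=5)
  0 ≤ 1
  1 ≤ 1
glb = 1

Answer: A∧B = 1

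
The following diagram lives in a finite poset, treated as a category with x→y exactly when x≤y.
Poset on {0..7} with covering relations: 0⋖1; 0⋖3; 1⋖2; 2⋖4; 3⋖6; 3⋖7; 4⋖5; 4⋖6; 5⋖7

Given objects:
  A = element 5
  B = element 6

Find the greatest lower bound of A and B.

Answer: A∧B = 4

Trace:
Common predecessors of 5,6: {0,1,2,4}
  0 ≤ 4
  1 ≤ 4
  2 ≤ 4
  4 ≤ 4
glb = 4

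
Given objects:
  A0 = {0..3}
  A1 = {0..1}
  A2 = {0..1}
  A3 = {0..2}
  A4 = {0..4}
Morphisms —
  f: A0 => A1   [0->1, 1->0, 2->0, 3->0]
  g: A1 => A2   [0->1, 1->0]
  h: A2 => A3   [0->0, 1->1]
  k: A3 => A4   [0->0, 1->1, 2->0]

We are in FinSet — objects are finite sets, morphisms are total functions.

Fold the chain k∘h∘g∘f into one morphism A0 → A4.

  0 f=>1 g=>0 h=>0 k=>0
  1 f=>0 g=>1 h=>1 k=>1
  2 f=>0 g=>1 h=>1 k=>1
  3 f=>0 g=>1 h=>1 k=>1
composite: [0->0, 1->1, 2->1, 3->1]

Answer: [0->0, 1->1, 2->1, 3->1]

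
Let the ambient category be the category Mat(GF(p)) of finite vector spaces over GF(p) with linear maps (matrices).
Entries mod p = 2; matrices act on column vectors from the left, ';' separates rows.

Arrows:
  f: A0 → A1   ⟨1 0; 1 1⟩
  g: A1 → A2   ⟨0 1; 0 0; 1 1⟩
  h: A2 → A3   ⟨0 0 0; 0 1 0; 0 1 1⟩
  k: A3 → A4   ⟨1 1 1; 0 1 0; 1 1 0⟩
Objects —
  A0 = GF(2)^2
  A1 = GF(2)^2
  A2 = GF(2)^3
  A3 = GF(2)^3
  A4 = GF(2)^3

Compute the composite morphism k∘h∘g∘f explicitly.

  e0=(1,0) f→(1,1) g→(1,0,0) h→(0,0,0) k→(0,0,0)
  e1=(0,1) f→(0,1) g→(1,0,1) h→(0,0,1) k→(1,0,0)
result: ⟨0 1; 0 0; 0 0⟩

Answer: ⟨0 1; 0 0; 0 0⟩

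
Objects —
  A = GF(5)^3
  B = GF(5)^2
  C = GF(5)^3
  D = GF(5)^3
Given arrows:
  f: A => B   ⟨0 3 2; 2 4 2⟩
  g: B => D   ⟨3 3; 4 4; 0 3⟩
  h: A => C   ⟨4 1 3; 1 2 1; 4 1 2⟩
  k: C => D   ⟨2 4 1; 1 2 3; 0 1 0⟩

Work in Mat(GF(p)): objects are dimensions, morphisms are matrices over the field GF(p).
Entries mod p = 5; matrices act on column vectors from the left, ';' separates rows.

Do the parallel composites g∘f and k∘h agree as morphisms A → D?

Answer: COMMUTES

Trace:
1) trace f;g:
  e0=[1,0,0] f=>[0,2] g=>[1,3,1]
  e1=[0,1,0] f=>[3,4] g=>[1,3,2]
  e2=[0,0,1] f=>[2,2] g=>[2,1,1]
  result₁ = ⟨1 1 2; 3 3 1; 1 2 1⟩
2) trace h;k:
  e0=[1,0,0] h=>[4,1,4] k=>[1,3,1]
  e1=[0,1,0] h=>[1,2,1] k=>[1,3,2]
  e2=[0,0,1] h=>[3,1,2] k=>[2,1,1]
  result₂ = ⟨1 1 2; 3 3 1; 1 2 1⟩
Equal? same morphism ✓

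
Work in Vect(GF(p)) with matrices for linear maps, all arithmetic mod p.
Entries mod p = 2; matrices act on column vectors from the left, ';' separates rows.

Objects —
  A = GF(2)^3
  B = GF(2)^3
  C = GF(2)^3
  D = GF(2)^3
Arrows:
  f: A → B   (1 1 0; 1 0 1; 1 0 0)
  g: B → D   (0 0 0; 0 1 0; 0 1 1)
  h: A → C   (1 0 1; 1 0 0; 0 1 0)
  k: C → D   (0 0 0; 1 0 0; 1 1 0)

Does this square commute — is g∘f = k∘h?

Along f;g (path 1):
  e0=(1,0,0) f→(1,1,1) g→(0,1,0)
  e1=(0,1,0) f→(1,0,0) g→(0,0,0)
  e2=(0,0,1) f→(0,1,0) g→(0,1,1)
  ⟦path⟧₁ = (0 0 0; 1 0 1; 0 0 1)
Along h;k (path 2):
  e0=(1,0,0) h→(1,1,0) k→(0,1,0)
  e1=(0,1,0) h→(0,0,1) k→(0,0,0)
  e2=(0,0,1) h→(1,0,0) k→(0,1,1)
  ⟦path⟧₂ = (0 0 0; 1 0 1; 0 0 1)
Equal? same morphism ✓

Answer: COMMUTES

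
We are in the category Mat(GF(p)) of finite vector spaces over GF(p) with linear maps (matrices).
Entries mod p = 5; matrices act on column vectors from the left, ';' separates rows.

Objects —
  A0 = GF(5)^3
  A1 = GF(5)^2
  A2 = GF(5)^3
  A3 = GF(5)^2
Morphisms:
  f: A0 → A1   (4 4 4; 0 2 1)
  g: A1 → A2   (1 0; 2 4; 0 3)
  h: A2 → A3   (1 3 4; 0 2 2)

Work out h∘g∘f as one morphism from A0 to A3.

Answer: (3 1 2; 1 4 0)

Derivation:
  e0=(1,0,0) f→(4,0) g→(4,3,0) h→(3,1)
  e1=(0,1,0) f→(4,2) g→(4,1,1) h→(1,4)
  e2=(0,0,1) f→(4,1) g→(4,2,3) h→(2,0)
result: (3 1 2; 1 4 0)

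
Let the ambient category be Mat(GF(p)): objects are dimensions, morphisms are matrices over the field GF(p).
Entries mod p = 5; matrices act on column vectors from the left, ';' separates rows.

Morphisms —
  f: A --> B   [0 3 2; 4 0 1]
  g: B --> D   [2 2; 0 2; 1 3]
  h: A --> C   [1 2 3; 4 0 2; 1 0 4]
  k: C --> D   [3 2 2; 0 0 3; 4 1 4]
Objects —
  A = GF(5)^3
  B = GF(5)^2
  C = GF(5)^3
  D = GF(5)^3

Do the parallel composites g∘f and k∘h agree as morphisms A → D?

1) trace f;g:
  e0=[1,0,0] f-->[0,4] g-->[3,3,2]
  e1=[0,1,0] f-->[3,0] g-->[1,0,3]
  e2=[0,0,1] f-->[2,1] g-->[1,2,0]
  composite₁ = [3 1 1; 3 0 2; 2 3 0]
2) trace h;k:
  e0=[1,0,0] h-->[1,4,1] k-->[3,3,2]
  e1=[0,1,0] h-->[2,0,0] k-->[1,0,3]
  e2=[0,0,1] h-->[3,2,4] k-->[1,2,0]
  composite₂ = [3 1 1; 3 0 2; 2 3 0]
Equal? YES — commutes

Answer: COMMUTES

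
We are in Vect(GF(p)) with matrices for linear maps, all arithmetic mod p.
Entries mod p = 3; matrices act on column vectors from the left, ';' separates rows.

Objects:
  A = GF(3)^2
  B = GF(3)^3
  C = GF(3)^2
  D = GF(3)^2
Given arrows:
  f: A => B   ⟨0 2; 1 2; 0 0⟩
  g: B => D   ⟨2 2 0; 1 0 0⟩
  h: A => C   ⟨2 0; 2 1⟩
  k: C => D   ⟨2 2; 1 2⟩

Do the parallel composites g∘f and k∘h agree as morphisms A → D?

Answer: COMMUTES

Work:
Path 1 = f;g:
  e0=(1,0) f=>(0,1,0) g=>(2,0)
  e1=(0,1) f=>(2,2,0) g=>(2,2)
  ⟦path⟧₁ = ⟨2 2; 0 2⟩
Path 2 = h;k:
  e0=(1,0) h=>(2,2) k=>(2,0)
  e1=(0,1) h=>(0,1) k=>(2,2)
  ⟦path⟧₂ = ⟨2 2; 0 2⟩
Equal? YES — commutes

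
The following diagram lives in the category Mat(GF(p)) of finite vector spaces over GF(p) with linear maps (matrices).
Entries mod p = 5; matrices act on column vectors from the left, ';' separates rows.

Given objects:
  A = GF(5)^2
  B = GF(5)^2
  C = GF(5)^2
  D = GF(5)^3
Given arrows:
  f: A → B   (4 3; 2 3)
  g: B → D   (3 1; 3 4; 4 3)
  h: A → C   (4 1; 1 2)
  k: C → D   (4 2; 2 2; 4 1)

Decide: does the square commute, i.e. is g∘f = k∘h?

Answer: DOES NOT COMMUTE

Derivation:
1) trace f;g:
  e0=⟨1,0⟩ f→⟨4,2⟩ g→⟨4,0,2⟩
  e1=⟨0,1⟩ f→⟨3,3⟩ g→⟨2,1,1⟩
  result₁ = (4 2; 0 1; 2 1)
2) trace h;k:
  e0=⟨1,0⟩ h→⟨4,1⟩ k→⟨3,0,2⟩
  e1=⟨0,1⟩ h→⟨1,2⟩ k→⟨3,1,1⟩
  result₂ = (3 3; 0 1; 2 1)
Equal? NO — does not commute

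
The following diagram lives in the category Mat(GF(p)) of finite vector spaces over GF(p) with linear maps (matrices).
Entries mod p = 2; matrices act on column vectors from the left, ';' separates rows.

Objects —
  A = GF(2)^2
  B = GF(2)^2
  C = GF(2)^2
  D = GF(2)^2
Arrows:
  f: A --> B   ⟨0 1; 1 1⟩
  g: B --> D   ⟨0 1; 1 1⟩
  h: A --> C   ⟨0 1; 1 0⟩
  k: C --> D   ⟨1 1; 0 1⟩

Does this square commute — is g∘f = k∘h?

Answer: COMMUTES

Derivation:
1) trace f;g:
  e0=[1,0] f-->[0,1] g-->[1,1]
  e1=[0,1] f-->[1,1] g-->[1,0]
  composite₁ = ⟨1 1; 1 0⟩
2) trace h;k:
  e0=[1,0] h-->[0,1] k-->[1,1]
  e1=[0,1] h-->[1,0] k-->[1,0]
  composite₂ = ⟨1 1; 1 0⟩
Equal? YES — commutes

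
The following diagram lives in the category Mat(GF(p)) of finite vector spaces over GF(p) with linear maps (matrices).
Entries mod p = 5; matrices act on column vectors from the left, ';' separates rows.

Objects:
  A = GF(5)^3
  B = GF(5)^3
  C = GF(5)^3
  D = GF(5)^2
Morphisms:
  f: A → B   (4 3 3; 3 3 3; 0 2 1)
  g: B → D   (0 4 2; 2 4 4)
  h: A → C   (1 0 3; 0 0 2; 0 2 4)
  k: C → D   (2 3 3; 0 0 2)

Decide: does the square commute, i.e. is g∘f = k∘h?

Path 1 = f;g:
  e0=(1,0,0) f→(4,3,0) g→(2,0)
  e1=(0,1,0) f→(3,3,2) g→(1,1)
  e2=(0,0,1) f→(3,3,1) g→(4,2)
  ⟦path⟧₁ = (2 1 4; 0 1 2)
Path 2 = h;k:
  e0=(1,0,0) h→(1,0,0) k→(2,0)
  e1=(0,1,0) h→(0,0,2) k→(1,4)
  e2=(0,0,1) h→(3,2,4) k→(4,3)
  ⟦path⟧₂ = (2 1 4; 0 4 3)
Equal? NO — does not commute

Answer: DOES NOT COMMUTE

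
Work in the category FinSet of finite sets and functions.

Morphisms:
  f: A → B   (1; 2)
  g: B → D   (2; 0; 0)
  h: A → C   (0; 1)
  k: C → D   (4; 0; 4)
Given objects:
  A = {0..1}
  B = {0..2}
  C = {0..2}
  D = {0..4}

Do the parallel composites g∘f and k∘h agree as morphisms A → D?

1) trace f;g:
  0 f→1 g→0
  1 f→2 g→0
  result₁ = (0; 0)
2) trace h;k:
  0 h→0 k→4
  1 h→1 k→0
  result₂ = (4; 0)
Equal? distinct morphisms ✗

Answer: DOES NOT COMMUTE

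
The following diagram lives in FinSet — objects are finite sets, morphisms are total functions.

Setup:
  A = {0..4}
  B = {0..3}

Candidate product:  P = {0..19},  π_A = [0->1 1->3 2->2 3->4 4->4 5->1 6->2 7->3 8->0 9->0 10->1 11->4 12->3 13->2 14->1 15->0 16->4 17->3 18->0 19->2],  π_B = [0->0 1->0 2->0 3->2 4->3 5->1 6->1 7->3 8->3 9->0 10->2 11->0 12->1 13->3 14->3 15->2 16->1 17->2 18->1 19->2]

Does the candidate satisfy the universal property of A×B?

|A|·|B| = 5·4 = 20;  |P| = 20
Check the pairing map k ↦ (π_A(k), π_B(k)):
  0 -> (1,0)
  1 -> (3,0)
  2 -> (2,0)
  3 -> (4,2)
  4 -> (4,3)
  5 -> (1,1)
  6 -> (2,1)
  7 -> (3,3)
  8 -> (0,3)
  9 -> (0,0)
  10 -> (1,2)
  11 -> (4,0)
  12 -> (3,1)
  13 -> (2,3)
  14 -> (1,3)
  15 -> (0,2)
  16 -> (4,1)
  17 -> (3,2)
  18 -> (0,1)
  19 -> (2,2)
distinct pairs in image: 20 / 20 needed
  → bijection onto A×B; projections well-typed.

Answer: VALID PRODUCT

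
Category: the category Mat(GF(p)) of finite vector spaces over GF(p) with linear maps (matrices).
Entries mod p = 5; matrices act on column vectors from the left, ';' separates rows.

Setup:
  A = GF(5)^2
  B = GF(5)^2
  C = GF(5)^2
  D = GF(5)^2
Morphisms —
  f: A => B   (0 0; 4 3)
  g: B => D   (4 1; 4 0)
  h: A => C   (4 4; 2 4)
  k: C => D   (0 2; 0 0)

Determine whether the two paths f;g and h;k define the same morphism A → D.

Path 1 = f;g:
  e0=[1,0] f=>[0,4] g=>[4,0]
  e1=[0,1] f=>[0,3] g=>[3,0]
  ⟦path⟧₁ = (4 3; 0 0)
Path 2 = h;k:
  e0=[1,0] h=>[4,2] k=>[4,0]
  e1=[0,1] h=>[4,4] k=>[3,0]
  ⟦path⟧₂ = (4 3; 0 0)
Equal? YES — commutes

Answer: COMMUTES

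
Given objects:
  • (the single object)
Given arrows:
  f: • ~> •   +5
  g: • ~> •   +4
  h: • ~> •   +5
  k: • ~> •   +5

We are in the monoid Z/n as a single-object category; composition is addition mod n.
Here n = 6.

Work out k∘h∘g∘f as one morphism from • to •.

Answer: +1

Trace:
  0 +5≡5 +4≡3 +5≡2 +5≡1  (mod 6)
⟦path⟧: +1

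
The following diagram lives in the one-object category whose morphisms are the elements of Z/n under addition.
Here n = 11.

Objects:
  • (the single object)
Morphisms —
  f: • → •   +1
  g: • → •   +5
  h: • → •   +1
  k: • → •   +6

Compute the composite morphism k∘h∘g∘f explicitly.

  0 +1≡1 +5≡6 +1≡7 +6≡2  (mod 11)
⟦path⟧: +2

Answer: +2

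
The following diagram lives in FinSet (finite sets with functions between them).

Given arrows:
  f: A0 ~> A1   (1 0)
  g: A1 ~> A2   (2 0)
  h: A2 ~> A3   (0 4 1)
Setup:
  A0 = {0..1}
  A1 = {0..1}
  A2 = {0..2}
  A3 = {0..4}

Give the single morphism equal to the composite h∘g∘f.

Answer: (0 1)

Work:
  0 f~>1 g~>0 h~>0
  1 f~>0 g~>2 h~>1
⟦path⟧: (0 1)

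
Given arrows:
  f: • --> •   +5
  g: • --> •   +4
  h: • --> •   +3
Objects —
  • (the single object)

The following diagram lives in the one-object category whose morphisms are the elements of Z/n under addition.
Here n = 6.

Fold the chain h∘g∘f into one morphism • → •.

Answer: +0

Trace:
  0 +5≡5 +4≡3 +3≡0  (mod 6)
⟦path⟧: +0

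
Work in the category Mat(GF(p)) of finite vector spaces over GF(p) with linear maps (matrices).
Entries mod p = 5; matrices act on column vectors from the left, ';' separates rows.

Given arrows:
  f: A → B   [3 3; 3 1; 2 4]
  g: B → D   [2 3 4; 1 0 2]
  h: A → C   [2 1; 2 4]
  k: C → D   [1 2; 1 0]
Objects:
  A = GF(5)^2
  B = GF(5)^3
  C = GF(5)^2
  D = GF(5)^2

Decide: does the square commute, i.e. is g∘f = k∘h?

Answer: DOES NOT COMMUTE

Trace:
Along f;g (path 1):
  e0=(1,0) f→(3,3,2) g→(3,2)
  e1=(0,1) f→(3,1,4) g→(0,1)
  ⟦path⟧₁ = [3 0; 2 1]
Along h;k (path 2):
  e0=(1,0) h→(2,2) k→(1,2)
  e1=(0,1) h→(1,4) k→(4,1)
  ⟦path⟧₂ = [1 4; 2 1]
Equal? distinct morphisms ✗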